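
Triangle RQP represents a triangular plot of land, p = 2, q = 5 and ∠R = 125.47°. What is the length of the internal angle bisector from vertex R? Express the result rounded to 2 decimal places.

By the law of cosines, r² = q² + p² − 2·q·p·cos R = 40.606, so r ≈ 6.3722.
The bisector from R has length 2·q·p·cos(∠R/2)/(q+p) ≈ 1.3089.

1.31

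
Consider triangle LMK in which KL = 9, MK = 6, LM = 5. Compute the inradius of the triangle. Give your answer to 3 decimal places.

1.414

Semiperimeter s = (6 + 9 + 5)/2 = 10.
Heron's formula: area = √(10·4·1·5) ≈ 14.142.
Inradius = area/s = 14.142/10 ≈ 1.4142.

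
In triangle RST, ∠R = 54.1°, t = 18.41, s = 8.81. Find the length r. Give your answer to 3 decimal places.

By the law of cosines, r² = s² + t² − 2·s·t·cos R = 226.33, so r ≈ 15.044.

15.044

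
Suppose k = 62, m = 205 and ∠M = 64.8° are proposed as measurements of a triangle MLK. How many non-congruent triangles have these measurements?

k·sin M = 62·sin(64.8°) ≈ 56.1.
Since m ≥ k, exactly one triangle exists.

1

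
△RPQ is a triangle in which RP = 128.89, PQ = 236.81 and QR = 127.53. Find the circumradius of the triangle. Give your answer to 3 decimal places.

By the law of cosines, cos R = (QR² + RP² − PQ²) / (2·QR·RP) ≈ -0.70578, so ∠R ≈ 134.89°.
Circumradius = PQ/(2 sin R) ≈ 167.14.

167.138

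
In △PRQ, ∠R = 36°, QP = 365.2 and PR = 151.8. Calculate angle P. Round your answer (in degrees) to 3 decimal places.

Law of sines: sin Q = PR·sin R/QP ≈ 0.24432.
Since QP ≥ PR, only the acute value applies: ∠Q ≈ 14.14°.
Then ∠P = 180° − ∠R − ∠Q ≈ 129.86°.

129.858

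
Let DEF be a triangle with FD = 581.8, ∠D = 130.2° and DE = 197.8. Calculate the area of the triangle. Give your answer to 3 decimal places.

Area = ½·FD·DE·sin D ≈ 43949.

area ≈ 43948.839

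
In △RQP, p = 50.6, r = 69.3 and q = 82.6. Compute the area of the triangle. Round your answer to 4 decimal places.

1748.0832

Semiperimeter s = (69.3 + 82.6 + 50.6)/2 = 101.25.
Heron's formula: area = √(101.25·31.95·18.65·50.65) ≈ 1748.1.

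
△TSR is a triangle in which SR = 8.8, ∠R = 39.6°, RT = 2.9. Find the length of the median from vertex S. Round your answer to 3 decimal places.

m_S ≈ 7.738

By the law of cosines, TS² = SR² + RT² − 2·SR·RT·cos R = 46.523, so TS ≈ 6.8208.
Median from S: ½√(2·TS² + 2·SR² − RT²) ≈ 7.7382.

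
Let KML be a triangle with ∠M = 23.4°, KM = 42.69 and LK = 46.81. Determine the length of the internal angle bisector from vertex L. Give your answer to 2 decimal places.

t_L ≈ 58.79

Law of sines: sin L = KM·sin M/LK ≈ 0.36219.
Since LK ≥ KM, only the acute value applies: ∠L ≈ 21.23°.
Then ∠K = 180° − ∠M − ∠L ≈ 135.37°.
Law of sines gives ML = LK·sin K/sin M ≈ 82.811.
The bisector from L has length 2·ML·LK·cos(∠L/2)/(ML+LK) ≈ 58.787.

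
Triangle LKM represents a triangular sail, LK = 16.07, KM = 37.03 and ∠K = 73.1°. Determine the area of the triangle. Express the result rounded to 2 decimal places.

Area = ½·LK·KM·sin K ≈ 284.69.

area ≈ 284.69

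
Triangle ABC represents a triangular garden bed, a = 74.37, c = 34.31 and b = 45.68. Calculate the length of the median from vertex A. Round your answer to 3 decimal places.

Median from A: ½√(2·b² + 2·c² − a²) ≈ 15.786.

15.786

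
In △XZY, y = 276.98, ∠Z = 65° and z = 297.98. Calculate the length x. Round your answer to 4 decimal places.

Law of sines: sin Y = y·sin Z/z ≈ 0.84244.
Since z ≥ y, only the acute value applies: ∠Y ≈ 57.40°.
Then ∠X = 180° − ∠Z − ∠Y ≈ 57.60°.
Law of sines gives x = z·sin X/sin Z ≈ 277.61.

277.6073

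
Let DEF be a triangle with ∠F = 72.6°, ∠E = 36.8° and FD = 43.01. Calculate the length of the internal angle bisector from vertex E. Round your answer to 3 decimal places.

The third angle is ∠D = 180° − ∠E − ∠F = 70.60°.
Law of sines: EF = FD·sin D/sin E ≈ 67.724.
Law of sines: DE = FD·sin F/sin E ≈ 68.515.
The bisector from E has length 2·DE·EF·cos(∠E/2)/(DE+EF) ≈ 64.634.

t_E ≈ 64.634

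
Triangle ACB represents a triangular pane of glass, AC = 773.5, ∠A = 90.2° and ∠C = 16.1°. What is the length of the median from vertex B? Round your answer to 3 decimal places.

447.353

The third angle is ∠B = 180° − ∠A − ∠C = 73.70°.
Law of sines: CB = AC·sin A/sin B ≈ 805.89.
Law of sines: BA = AC·sin C/sin B ≈ 223.49.
Median from B: ½√(2·CB² + 2·BA² − AC²) ≈ 447.35.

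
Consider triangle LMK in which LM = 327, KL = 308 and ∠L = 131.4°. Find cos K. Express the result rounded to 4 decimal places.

cos K ≈ 0.9058

By the law of cosines, MK² = KL² + LM² − 2·KL·LM·cos L = 3.35e+05, so MK ≈ 578.79.
Law of cosines again: cos K = (MK² + KL² − LM²)/(2·MK·KL) ≈ 0.90576, so ∠K ≈ 25.07°.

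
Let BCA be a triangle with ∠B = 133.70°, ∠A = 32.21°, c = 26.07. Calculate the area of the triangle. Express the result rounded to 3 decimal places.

area ≈ 537.917

The third angle is ∠C = 180° − ∠A − ∠B = 14.09°.
Law of sines: b = c·sin B/sin C ≈ 77.421.
Law of sines: a = c·sin A/sin C ≈ 57.08.
Area = ½·c·b·sin A ≈ 537.92.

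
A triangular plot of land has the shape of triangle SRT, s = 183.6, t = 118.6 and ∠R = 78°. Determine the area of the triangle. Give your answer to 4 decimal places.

Area = ½·t·s·sin R ≈ 10650.

area ≈ 10649.5624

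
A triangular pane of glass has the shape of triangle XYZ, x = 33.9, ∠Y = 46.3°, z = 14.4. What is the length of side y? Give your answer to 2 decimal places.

26.12

By the law of cosines, y² = z² + x² − 2·z·x·cos Y = 682.05, so y ≈ 26.116.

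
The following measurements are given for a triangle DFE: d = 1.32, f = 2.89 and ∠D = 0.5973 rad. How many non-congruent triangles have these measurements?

f·sin D = 2.89·sin(0.5973 rad) ≈ 1.625.
Since d = 1.32 < 1.625 = f sin D, no triangle exists.

0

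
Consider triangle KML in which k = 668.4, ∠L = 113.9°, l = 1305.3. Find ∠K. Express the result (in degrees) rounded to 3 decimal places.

∠K ≈ 27.915°

Law of sines: sin K = k·sin L/l ≈ 0.46816.
Since l ≥ k, only the acute value applies: ∠K ≈ 27.91°.
Then ∠M = 180° − ∠L − ∠K ≈ 38.19°.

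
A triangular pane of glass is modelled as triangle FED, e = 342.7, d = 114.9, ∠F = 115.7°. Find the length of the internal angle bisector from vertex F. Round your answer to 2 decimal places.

91.58

By the law of cosines, f² = e² + d² − 2·e·d·cos F = 1.648e+05, so f ≈ 405.95.
The bisector from F has length 2·e·d·cos(∠F/2)/(e+d) ≈ 91.58.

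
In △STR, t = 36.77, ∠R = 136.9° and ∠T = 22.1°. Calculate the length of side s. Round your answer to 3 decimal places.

35.025

The third angle is ∠S = 180° − ∠T − ∠R = 21.00°.
Law of sines: s = t·sin S/sin T ≈ 35.025.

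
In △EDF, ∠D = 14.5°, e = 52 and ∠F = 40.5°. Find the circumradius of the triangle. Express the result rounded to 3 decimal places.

31.740

The third angle is ∠E = 180° − ∠D − ∠F = 125.00°.
Law of sines: d = e·sin D/sin E ≈ 15.894.
Law of sines: f = e·sin F/sin E ≈ 41.227.
Circumradius = e/(2 sin E) ≈ 31.74.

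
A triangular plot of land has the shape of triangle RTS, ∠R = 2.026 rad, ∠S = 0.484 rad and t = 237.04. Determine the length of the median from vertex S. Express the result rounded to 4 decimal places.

m_S ≈ 290.4844

The third angle is ∠T = π − ∠S − ∠R = 0.632 rad.
Law of sines: r = t·sin R/sin T ≈ 360.59.
Law of sines: s = t·sin S/sin T ≈ 186.81.
Median from S: ½√(2·r² + 2·t² − s²) ≈ 290.48.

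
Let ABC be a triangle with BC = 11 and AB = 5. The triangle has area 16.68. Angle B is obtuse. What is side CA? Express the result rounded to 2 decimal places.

From area = ½·AB·BC·sin B, we get sin B = 2·area/(AB·BC) ≈ 0.60655.
Taking the obtuse solution, ∠B ≈ 142.66°.
Law of cosines then gives CA ≈ 15.279.

15.28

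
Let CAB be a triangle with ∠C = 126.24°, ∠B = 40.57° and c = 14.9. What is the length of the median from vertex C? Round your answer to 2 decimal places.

The third angle is ∠A = 180° − ∠B − ∠C = 13.19°.
Law of sines: a = c·sin A/sin C ≈ 4.2154.
Law of sines: b = c·sin B/sin C ≈ 12.015.
Median from C: ½√(2·a² + 2·b² − c²) ≈ 5.0558.

5.06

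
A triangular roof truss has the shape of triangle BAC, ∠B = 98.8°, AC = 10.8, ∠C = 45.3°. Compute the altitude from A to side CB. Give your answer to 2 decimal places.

The third angle is ∠A = 180° − ∠C − ∠B = 35.90°.
Law of sines: CB = AC·sin A/sin B ≈ 6.4083.
Law of sines: BA = AC·sin C/sin B ≈ 7.7681.
Area = ½·AC·CB·sin C ≈ 24.597.
The altitude from A has length 2·area/CB ≈ 7.6766.

7.68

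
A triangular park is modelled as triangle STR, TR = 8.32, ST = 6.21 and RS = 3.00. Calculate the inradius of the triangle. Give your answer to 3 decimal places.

Semiperimeter s = (8.32 + 3 + 6.21)/2 = 8.765.
Heron's formula: area = √(8.765·0.445·5.765·2.555) ≈ 7.5797.
Inradius = area/s = 7.5797/8.765 ≈ 0.86477.

0.865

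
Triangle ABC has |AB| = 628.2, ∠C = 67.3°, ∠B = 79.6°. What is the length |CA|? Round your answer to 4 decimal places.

669.7605

The third angle is ∠A = 180° − ∠B − ∠C = 33.10°.
Law of sines: |CA| = |AB|·sin B/sin C ≈ 669.76.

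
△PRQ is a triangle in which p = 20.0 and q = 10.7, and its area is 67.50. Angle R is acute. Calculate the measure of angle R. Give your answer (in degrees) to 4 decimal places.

39.1122

From area = ½·q·p·sin R, we get sin R = 2·area/(q·p) ≈ 0.63084.
Taking the acute solution, ∠R ≈ 39.11°.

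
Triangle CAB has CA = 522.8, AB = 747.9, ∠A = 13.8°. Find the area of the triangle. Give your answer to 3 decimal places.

Area = ½·CA·AB·sin A ≈ 46634.

46633.544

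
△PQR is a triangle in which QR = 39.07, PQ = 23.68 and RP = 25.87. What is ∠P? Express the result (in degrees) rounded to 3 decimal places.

∠P ≈ 104.003°

By the law of cosines, cos P = (RP² + PQ² − QR²) / (2·RP·PQ) ≈ -0.24197, so ∠P ≈ 104.00°.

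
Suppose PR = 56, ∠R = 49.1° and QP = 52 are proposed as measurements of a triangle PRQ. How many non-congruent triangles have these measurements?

2

PR·sin R = 56·sin(49.1°) ≈ 42.33.
Since PR sin R < QP < PR (42.33 < 52 < 56), two triangles exist.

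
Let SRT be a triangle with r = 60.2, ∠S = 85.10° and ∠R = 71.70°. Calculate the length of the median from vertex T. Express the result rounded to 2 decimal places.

60.43

The third angle is ∠T = 180° − ∠S − ∠R = 23.20°.
Law of sines: s = r·sin S/sin R ≈ 63.175.
Law of sines: t = r·sin T/sin R ≈ 24.979.
Median from T: ½√(2·s² + 2·r² − t²) ≈ 60.428.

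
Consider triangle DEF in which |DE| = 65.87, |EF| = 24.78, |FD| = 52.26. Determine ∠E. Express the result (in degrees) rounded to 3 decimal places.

47.110

By the law of cosines, cos E = (|DE|² + |EF|² − |FD|²) / (2·|DE|·|EF|) ≈ 0.68059, so ∠E ≈ 47.11°.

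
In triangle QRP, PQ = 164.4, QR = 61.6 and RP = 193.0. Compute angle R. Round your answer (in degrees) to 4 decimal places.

∠R ≈ 53.8805°

By the law of cosines, cos R = (QR² + RP² − PQ²) / (2·QR·RP) ≈ 0.58947, so ∠R ≈ 53.88°.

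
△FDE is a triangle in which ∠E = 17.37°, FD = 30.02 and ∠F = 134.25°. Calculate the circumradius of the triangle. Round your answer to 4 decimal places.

The third angle is ∠D = 180° − ∠E − ∠F = 28.38°.
Law of sines: DE = FD·sin F/sin E ≈ 72.028.
Law of sines: EF = FD·sin D/sin E ≈ 47.796.
Circumradius = FD/(2 sin E) ≈ 50.278.

50.2778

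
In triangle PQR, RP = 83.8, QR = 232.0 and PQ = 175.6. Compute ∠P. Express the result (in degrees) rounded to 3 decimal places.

122.854

By the law of cosines, cos P = (RP² + PQ² − QR²) / (2·RP·PQ) ≈ -0.54250, so ∠P ≈ 122.85°.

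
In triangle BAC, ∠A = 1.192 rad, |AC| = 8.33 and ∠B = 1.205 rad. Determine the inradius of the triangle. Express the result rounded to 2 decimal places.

r ≈ 2.06

The third angle is ∠C = π − ∠B − ∠A = 0.745 rad.
Law of sines: |CB| = |AC|·sin A/sin B ≈ 8.2878.
Law of sines: |BA| = |AC|·sin C/sin B ≈ 6.0449.
Area = ½·|AC|·|CB|·sin C ≈ 23.392.
Semiperimeter s = (8.33+8.2878+6.0449)/2 = 11.331.
Inradius = area/s = 23.392/11.331 ≈ 2.0644.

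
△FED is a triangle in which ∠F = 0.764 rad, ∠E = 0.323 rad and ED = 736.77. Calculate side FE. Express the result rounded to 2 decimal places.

942.76

The third angle is ∠D = π − ∠F − ∠E = 2.055 rad.
Law of sines: FE = ED·sin D/sin F ≈ 942.76.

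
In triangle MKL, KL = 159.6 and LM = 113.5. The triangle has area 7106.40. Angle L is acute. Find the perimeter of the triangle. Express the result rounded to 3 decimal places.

perimeter ≈ 399.165

From area = ½·KL·LM·sin L, we get sin L = 2·area/(KL·LM) ≈ 0.78460.
Taking the acute solution, ∠L ≈ 51.68°.
Law of cosines then gives MK ≈ 126.07.
Perimeter = 159.6 + 113.5 + 126.07 = 399.17.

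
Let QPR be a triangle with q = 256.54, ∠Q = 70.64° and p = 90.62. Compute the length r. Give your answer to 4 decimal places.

Law of sines: sin P = p·sin Q/q ≈ 0.33327.
Since q ≥ p, only the acute value applies: ∠P ≈ 19.47°.
Then ∠R = 180° − ∠Q − ∠P ≈ 89.89°.
Law of sines gives r = q·sin R/sin Q ≈ 271.92.

271.9152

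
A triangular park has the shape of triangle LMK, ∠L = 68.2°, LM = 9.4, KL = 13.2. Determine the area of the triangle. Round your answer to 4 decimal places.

57.6033

Area = ½·KL·LM·sin L ≈ 57.603.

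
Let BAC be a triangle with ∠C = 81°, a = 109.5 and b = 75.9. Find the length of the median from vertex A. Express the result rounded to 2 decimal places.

By the law of cosines, c² = b² + a² − 2·b·a·cos C = 15151, so c ≈ 123.09.
Median from A: ½√(2·c² + 2·b² − a²) ≈ 86.361.

86.36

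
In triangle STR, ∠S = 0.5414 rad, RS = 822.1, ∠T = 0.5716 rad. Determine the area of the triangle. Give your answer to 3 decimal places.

area ≈ 288759.581

The third angle is ∠R = π − ∠S − ∠T = 2.0286 rad.
Law of sines: TR = RS·sin S/sin T ≈ 783.13.
Law of sines: ST = RS·sin R/sin T ≈ 1363.2.
Area = ½·RS·TR·sin R ≈ 2.8876e+05.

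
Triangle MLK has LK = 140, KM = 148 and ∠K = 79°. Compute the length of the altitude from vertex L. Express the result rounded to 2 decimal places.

h_L ≈ 137.43

By the law of cosines, ML² = LK² + KM² − 2·LK·KM·cos K = 33597, so ML ≈ 183.29.
Area = ½·LK·KM·sin K ≈ 10170.
The altitude from L has length 2·area/KM ≈ 137.43.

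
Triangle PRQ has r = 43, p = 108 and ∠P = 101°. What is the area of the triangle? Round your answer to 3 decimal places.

area ≈ 1924.881

Law of sines: sin R = r·sin P/p ≈ 0.39083.
Since p ≥ r, only the acute value applies: ∠R ≈ 23.01°.
Then ∠Q = 180° − ∠P − ∠R ≈ 55.99°.
Law of sines gives q = p·sin Q/sin P ≈ 91.205.
Area = ½·p·r·sin Q ≈ 1924.9.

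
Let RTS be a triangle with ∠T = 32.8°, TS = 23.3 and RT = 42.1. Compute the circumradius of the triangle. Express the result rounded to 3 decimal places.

By the law of cosines, SR² = RT² + TS² − 2·RT·TS·cos T = 666.23, so SR ≈ 25.811.
Area = ½·RT·TS·sin T ≈ 265.69.
Circumradius = SR/(2 sin T) ≈ 23.824.

23.824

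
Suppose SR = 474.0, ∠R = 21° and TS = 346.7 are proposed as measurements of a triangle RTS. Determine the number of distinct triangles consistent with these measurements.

SR·sin R = 474.0·sin(21°) ≈ 169.9.
Since SR sin R < TS < SR (169.9 < 346.7 < 474.0), two triangles exist.

2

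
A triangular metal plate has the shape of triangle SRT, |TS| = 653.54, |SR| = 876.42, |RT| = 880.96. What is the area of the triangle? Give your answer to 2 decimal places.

266530.04

Semiperimeter s = (880.96 + 653.54 + 876.42)/2 = 1205.5.
Heron's formula: area = √(1205.5·324.5·551.92·329.04) ≈ 2.6653e+05.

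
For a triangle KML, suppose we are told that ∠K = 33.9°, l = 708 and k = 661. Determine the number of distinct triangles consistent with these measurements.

l·sin K = 708·sin(33.9°) ≈ 394.9.
Since l sin K < k < l (394.9 < 661 < 708), two triangles exist.

2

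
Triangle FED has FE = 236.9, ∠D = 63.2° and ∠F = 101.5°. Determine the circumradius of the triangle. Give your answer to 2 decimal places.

132.70

The third angle is ∠E = 180° − ∠D − ∠F = 15.30°.
Law of sines: ED = FE·sin F/sin D ≈ 260.08.
Law of sines: DF = FE·sin E/sin D ≈ 70.034.
Circumradius = FE/(2 sin D) ≈ 132.7.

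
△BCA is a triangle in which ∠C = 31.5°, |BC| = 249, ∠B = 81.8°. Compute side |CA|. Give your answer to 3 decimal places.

The third angle is ∠A = 180° − ∠B − ∠C = 66.70°.
Law of sines: |CA| = |BC|·sin B/sin A ≈ 268.34.

268.338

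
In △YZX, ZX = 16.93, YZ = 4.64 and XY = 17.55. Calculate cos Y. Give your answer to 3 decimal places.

cos Y ≈ 0.263

By the law of cosines, cos Y = (XY² + YZ² − ZX²) / (2·XY·YZ) ≈ 0.26345, so ∠Y ≈ 74.72°.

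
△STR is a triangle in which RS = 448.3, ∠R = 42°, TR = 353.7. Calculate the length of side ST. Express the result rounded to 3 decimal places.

By the law of cosines, ST² = TR² + RS² − 2·TR·RS·cos R = 90405, so ST ≈ 300.67.

300.674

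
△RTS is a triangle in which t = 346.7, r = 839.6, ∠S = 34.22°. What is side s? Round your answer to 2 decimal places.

586.29

By the law of cosines, s² = r² + t² − 2·r·t·cos S = 3.4373e+05, so s ≈ 586.29.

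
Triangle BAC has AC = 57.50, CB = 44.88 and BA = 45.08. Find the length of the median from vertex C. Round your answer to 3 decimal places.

m_C ≈ 46.392

Median from C: ½√(2·AC² + 2·CB² − BA²) ≈ 46.392.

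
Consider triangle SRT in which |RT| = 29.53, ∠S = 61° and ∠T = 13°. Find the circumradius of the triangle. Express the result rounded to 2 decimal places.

16.88

The third angle is ∠R = 180° − ∠T − ∠S = 106.00°.
Law of sines: |TS| = |RT|·sin R/sin S ≈ 32.455.
Law of sines: |SR| = |RT|·sin T/sin S ≈ 7.5951.
Circumradius = |RT|/(2 sin S) ≈ 16.882.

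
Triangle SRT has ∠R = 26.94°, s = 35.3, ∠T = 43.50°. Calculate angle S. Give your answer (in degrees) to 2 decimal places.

∠S ≈ 109.56°

The third angle is ∠S = 180° − ∠R − ∠T = 109.56°.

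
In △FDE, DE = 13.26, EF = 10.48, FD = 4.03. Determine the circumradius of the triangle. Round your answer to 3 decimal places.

By the law of cosines, cos F = (EF² + FD² − DE²) / (2·EF·FD) ≈ -0.58905, so ∠F ≈ 126.09°.
Circumradius = DE/(2 sin F) ≈ 8.2045.

8.204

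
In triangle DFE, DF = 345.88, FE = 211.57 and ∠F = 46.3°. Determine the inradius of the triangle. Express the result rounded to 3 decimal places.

65.395

By the law of cosines, ED² = DF² + FE² − 2·DF·FE·cos F = 63280, so ED ≈ 251.56.
Area = ½·DF·FE·sin F ≈ 26453.
Semiperimeter s = (211.57+251.56+345.88)/2 = 404.5.
Inradius = area/s = 26453/404.5 ≈ 65.395.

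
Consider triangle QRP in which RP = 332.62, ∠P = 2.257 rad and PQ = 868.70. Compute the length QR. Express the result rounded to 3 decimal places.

1109.699

By the law of cosines, QR² = RP² + PQ² − 2·RP·PQ·cos P = 1.2314e+06, so QR ≈ 1109.7.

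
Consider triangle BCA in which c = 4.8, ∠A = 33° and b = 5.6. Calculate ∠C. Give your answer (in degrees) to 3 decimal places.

By the law of cosines, a² = b² + c² − 2·b·c·cos A = 9.3131, so a ≈ 3.0517.
Law of cosines again: cos C = (a² + b² − c²)/(2·a·b) ≈ 0.51590, so ∠C ≈ 58.94°.

58.943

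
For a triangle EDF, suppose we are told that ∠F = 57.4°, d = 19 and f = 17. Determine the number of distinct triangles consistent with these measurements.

2

d·sin F = 19·sin(57.4°) ≈ 16.01.
Since d sin F < f < d (16.01 < 17 < 19), two triangles exist.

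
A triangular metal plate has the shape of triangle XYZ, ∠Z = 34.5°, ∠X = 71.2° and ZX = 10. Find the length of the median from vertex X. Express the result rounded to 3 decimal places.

The third angle is ∠Y = 180° − ∠Z − ∠X = 74.30°.
Law of sines: YZ = ZX·sin X/sin Y ≈ 9.8334.
Law of sines: XY = ZX·sin Z/sin Y ≈ 5.8836.
Median from X: ½√(2·ZX² + 2·XY² − YZ²) ≈ 6.5677.

m_X ≈ 6.568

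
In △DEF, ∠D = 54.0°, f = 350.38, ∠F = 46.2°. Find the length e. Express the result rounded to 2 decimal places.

The third angle is ∠E = 180° − ∠F − ∠D = 79.80°.
Law of sines: e = f·sin E/sin F ≈ 477.78.

477.78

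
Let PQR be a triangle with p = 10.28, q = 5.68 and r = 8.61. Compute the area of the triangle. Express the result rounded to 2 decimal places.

Semiperimeter s = (10.28 + 5.68 + 8.61)/2 = 12.285.
Heron's formula: area = √(12.285·2.005·6.605·3.675) ≈ 24.452.

24.45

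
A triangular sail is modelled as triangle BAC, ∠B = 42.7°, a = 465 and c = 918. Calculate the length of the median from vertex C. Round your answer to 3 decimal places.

By the law of cosines, b² = a² + c² − 2·a·c·cos B = 4.3152e+05, so b ≈ 656.9.
Median from C: ½√(2·b² + 2·a² − c²) ≈ 336.44.

336.442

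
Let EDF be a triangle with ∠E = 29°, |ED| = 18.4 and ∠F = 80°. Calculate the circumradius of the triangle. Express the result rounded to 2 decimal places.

R ≈ 9.34

The third angle is ∠D = 180° − ∠F − ∠E = 71.00°.
Law of sines: |DF| = |ED|·sin E/sin F ≈ 9.0581.
Law of sines: |FE| = |ED|·sin D/sin F ≈ 17.666.
Circumradius = |ED|/(2 sin F) ≈ 9.3419.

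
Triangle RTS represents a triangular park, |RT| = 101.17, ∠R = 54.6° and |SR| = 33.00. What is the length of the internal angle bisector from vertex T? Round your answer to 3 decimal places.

t_T ≈ 92.008

By the law of cosines, |TS|² = |SR|² + |RT|² − 2·|SR|·|RT|·cos R = 7456.4, so |TS| ≈ 86.35.
Law of cosines again: cos T = (|RT|² + |TS|² − |SR|²)/(2·|RT|·|TS|) ≈ 0.95024, so ∠T ≈ 18.15°.
The bisector from T has length 2·|RT|·|TS|·cos(∠T/2)/(|RT|+|TS|) ≈ 92.008.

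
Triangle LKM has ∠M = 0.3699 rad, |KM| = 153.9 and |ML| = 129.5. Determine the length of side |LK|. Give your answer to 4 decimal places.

57.3704

By the law of cosines, |LK|² = |KM|² + |ML|² − 2·|KM|·|ML|·cos M = 3291.4, so |LK| ≈ 57.37.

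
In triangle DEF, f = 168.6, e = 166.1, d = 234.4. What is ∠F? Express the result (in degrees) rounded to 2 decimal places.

By the law of cosines, cos F = (d² + e² − f²) / (2·d·e) ≈ 0.69485, so ∠F ≈ 45.98°.

∠F ≈ 45.98°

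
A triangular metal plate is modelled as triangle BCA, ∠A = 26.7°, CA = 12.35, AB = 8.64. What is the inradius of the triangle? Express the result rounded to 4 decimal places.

r ≈ 1.7735

By the law of cosines, BC² = CA² + AB² − 2·CA·AB·cos A = 36.519, so BC ≈ 6.0431.
Area = ½·CA·AB·sin A ≈ 23.972.
Semiperimeter s = (12.35+8.64+6.0431)/2 = 13.517.
Inradius = area/s = 23.972/13.517 ≈ 1.7735.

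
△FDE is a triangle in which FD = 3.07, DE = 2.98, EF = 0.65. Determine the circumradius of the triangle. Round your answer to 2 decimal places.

By the law of cosines, cos F = (EF² + FD² − DE²) / (2·EF·FD) ≈ 0.24230, so ∠F ≈ 75.98°.
Circumradius = DE/(2 sin F) ≈ 1.5358.

R ≈ 1.54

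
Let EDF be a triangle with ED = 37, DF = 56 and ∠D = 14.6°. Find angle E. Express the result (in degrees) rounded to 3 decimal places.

By the law of cosines, FE² = ED² + DF² − 2·ED·DF·cos D = 494.81, so FE ≈ 22.244.
Law of cosines again: cos E = (FE² + ED² − DF²)/(2·FE·ED) ≈ -0.77286, so ∠E ≈ 140.61°.

140.611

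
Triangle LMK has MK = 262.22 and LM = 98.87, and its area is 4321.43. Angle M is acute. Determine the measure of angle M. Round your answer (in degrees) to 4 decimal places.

From area = ½·LM·MK·sin M, we get sin M = 2·area/(LM·MK) ≈ 0.33337.
Taking the acute solution, ∠M ≈ 19.47°.

19.4735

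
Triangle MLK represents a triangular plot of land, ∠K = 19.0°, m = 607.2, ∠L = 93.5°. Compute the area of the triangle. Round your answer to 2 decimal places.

The third angle is ∠M = 180° − ∠L − ∠K = 67.50°.
Law of sines: l = m·sin L/sin M ≈ 656.
Law of sines: k = m·sin K/sin M ≈ 213.97.
Area = ½·m·l·sin K ≈ 64841.

64840.94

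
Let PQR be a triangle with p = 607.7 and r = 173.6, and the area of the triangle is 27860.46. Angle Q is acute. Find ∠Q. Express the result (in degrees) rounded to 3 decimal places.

31.882

From area = ½·r·p·sin Q, we get sin Q = 2·area/(r·p) ≈ 0.52818.
Taking the acute solution, ∠Q ≈ 31.88°.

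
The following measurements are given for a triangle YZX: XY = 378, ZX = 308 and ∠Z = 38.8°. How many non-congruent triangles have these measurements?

ZX·sin Z = 308·sin(38.8°) ≈ 193.
Since XY ≥ ZX, exactly one triangle exists.

1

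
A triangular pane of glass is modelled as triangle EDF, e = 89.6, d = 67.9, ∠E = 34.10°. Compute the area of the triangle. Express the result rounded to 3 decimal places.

Law of sines: sin D = d·sin E/e ≈ 0.42486.
Since e ≥ d, only the acute value applies: ∠D ≈ 25.14°.
Then ∠F = 180° − ∠E − ∠D ≈ 120.76°.
Law of sines gives f = e·sin F/sin E ≈ 137.34.
Area = ½·e·d·sin F ≈ 2614.

area ≈ 2614.022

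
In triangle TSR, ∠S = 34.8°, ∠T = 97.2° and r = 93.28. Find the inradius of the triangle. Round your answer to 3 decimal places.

22.904

The third angle is ∠R = 180° − ∠T − ∠S = 48.00°.
Law of sines: t = r·sin T/sin R ≈ 124.53.
Law of sines: s = r·sin S/sin R ≈ 71.636.
Area = ½·r·t·sin S ≈ 3314.8.
Semiperimeter p = (124.53+71.636+93.28)/2 = 144.72.
Inradius = area/p = 3314.8/144.72 ≈ 22.904.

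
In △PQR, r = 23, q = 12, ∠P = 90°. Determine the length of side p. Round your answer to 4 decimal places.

25.9422

By the law of cosines, p² = q² + r² − 2·q·r·cos P = 673, so p ≈ 25.942.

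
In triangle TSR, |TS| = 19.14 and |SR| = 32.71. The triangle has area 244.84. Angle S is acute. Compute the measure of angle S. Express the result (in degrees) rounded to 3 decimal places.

51.458

From area = ½·|TS|·|SR|·sin S, we get sin S = 2·area/(|TS|·|SR|) ≈ 0.78215.
Taking the acute solution, ∠S ≈ 51.46°.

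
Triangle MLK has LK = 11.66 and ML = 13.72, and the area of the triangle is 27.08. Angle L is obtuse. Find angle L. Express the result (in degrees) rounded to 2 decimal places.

∠L ≈ 160.21°

From area = ½·ML·LK·sin L, we get sin L = 2·area/(ML·LK) ≈ 0.33855.
Taking the obtuse solution, ∠L ≈ 160.21°.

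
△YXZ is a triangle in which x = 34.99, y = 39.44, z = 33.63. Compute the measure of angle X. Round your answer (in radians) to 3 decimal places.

∠X ≈ 0.987 rad

By the law of cosines, cos X = (z² + y² − x²) / (2·z·y) ≈ 0.55120, so ∠X ≈ 0.9870 rad.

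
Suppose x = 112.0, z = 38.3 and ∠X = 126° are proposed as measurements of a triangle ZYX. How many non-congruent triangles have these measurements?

z·sin X = 38.3·sin(126°) ≈ 30.99.
Since ∠X is not acute, a triangle exists only if x > z; here x > z, so there is exactly one triangle.

1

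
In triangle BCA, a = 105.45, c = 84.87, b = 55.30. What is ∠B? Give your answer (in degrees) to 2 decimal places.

By the law of cosines, cos B = (c² + a² − b²) / (2·c·a) ≈ 0.85281, so ∠B ≈ 31.48°.

∠B ≈ 31.48°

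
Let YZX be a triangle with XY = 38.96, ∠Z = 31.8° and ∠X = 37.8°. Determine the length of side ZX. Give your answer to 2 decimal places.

The third angle is ∠Y = 180° − ∠Z − ∠X = 110.40°.
Law of sines: ZX = XY·sin Y/sin Z ≈ 69.297.

69.30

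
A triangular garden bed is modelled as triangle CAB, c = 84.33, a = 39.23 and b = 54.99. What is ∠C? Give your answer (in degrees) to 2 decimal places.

126.21

By the law of cosines, cos C = (a² + b² − c²) / (2·a·b) ≈ -0.59072, so ∠C ≈ 126.21°.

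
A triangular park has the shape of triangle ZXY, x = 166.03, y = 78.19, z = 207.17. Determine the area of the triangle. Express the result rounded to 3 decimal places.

6066.012

Semiperimeter s = (207.17 + 166.03 + 78.19)/2 = 225.69.
Heron's formula: area = √(225.69·18.525·59.665·147.5) ≈ 6066.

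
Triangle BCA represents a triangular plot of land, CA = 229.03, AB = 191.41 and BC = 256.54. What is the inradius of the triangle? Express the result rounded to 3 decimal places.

Semiperimeter s = (229.03 + 191.41 + 256.54)/2 = 338.49.
Heron's formula: area = √(338.49·109.46·147.08·81.95) ≈ 21133.
Inradius = area/s = 21133/338.49 ≈ 62.432.

62.432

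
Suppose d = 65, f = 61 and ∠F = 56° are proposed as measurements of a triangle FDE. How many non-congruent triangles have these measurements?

d·sin F = 65·sin(56°) ≈ 53.89.
Since d sin F < f < d (53.89 < 61 < 65), two triangles exist.

2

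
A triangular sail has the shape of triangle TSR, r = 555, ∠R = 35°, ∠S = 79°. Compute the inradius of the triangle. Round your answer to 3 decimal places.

201.601

The third angle is ∠T = 180° − ∠S − ∠R = 66.00°.
Law of sines: t = r·sin T/sin R ≈ 883.96.
Law of sines: s = r·sin S/sin R ≈ 949.84.
Area = ½·r·t·sin S ≈ 2.4079e+05.
Semiperimeter p = (883.96+949.84+555)/2 = 1194.4.
Inradius = area/p = 2.4079e+05/1194.4 ≈ 201.6.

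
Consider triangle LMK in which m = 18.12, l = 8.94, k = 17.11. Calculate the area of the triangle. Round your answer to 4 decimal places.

area ≈ 75.6741

Semiperimeter s = (8.94 + 18.12 + 17.11)/2 = 22.085.
Heron's formula: area = √(22.085·13.145·3.965·4.975) ≈ 75.674.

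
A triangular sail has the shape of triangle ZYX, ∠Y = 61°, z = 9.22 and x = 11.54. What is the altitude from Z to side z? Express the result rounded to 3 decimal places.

10.093

By the law of cosines, y² = x² + z² − 2·x·z·cos Y = 115.01, so y ≈ 10.724.
Area = ½·x·z·sin Y ≈ 46.529.
The altitude from Z has length 2·area/z ≈ 10.093.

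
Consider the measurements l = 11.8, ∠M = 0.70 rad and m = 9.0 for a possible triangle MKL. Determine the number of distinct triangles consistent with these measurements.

2

l·sin M = 11.8·sin(0.70 rad) ≈ 7.602.
Since l sin M < m < l (7.602 < 9.0 < 11.8), two triangles exist.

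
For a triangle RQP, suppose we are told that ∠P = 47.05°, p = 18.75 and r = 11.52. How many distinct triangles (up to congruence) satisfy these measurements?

r·sin P = 11.52·sin(47.05°) ≈ 8.432.
Since p ≥ r, exactly one triangle exists.

1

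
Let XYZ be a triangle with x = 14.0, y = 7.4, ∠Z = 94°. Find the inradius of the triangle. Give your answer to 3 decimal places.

By the law of cosines, z² = x² + y² − 2·x·y·cos Z = 265.21, so z ≈ 16.285.
Area = ½·x·y·sin Z ≈ 51.674.
Semiperimeter s = (14+7.4+16.285)/2 = 18.843.
Inradius = area/s = 51.674/18.843 ≈ 2.7424.

r ≈ 2.742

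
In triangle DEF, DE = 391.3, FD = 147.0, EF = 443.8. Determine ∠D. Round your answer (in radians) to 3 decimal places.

∠D ≈ 1.765 rad

By the law of cosines, cos D = (FD² + DE² − EF²) / (2·FD·DE) ≈ -0.19327, so ∠D ≈ 1.7653 rad.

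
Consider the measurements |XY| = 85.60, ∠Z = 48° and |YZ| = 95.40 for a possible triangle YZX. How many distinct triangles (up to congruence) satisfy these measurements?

|YZ|·sin Z = 95.40·sin(48°) ≈ 70.9.
Since |YZ| sin Z < |XY| < |YZ| (70.9 < 85.60 < 95.40), two triangles exist.

2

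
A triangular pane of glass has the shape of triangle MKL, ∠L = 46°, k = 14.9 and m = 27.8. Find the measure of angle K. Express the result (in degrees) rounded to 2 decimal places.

By the law of cosines, l² = m² + k² − 2·m·k·cos L = 419.37, so l ≈ 20.478.
Law of cosines again: cos K = (l² + m² − k²)/(2·l·m) ≈ 0.85209, so ∠K ≈ 31.56°.

31.56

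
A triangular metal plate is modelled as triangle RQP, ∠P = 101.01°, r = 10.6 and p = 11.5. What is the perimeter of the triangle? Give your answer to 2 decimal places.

Law of sines: sin R = r·sin P/p ≈ 0.90477.
Since p ≥ r, only the acute value applies: ∠R ≈ 64.79°.
Then ∠Q = 180° − ∠P − ∠R ≈ 14.20°.
Law of sines gives q = p·sin Q/sin P ≈ 2.8734.
Semiperimeter s = (10.6+2.8734+11.5)/2 = 12.487.
Perimeter = 10.6 + 2.8734 + 11.5 = 24.973.

perimeter ≈ 24.97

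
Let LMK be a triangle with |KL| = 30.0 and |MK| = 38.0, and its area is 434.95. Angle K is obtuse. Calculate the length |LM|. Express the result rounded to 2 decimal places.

61.79

From area = ½·|MK|·|KL|·sin K, we get sin K = 2·area/(|MK|·|KL|) ≈ 0.76307.
Taking the obtuse solution, ∠K ≈ 130.26°.
Law of cosines then gives |LM| ≈ 61.787.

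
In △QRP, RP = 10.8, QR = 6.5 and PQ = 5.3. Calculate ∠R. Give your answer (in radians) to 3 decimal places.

By the law of cosines, cos R = (QR² + RP² − PQ²) / (2·QR·RP) ≈ 0.93162, so ∠R ≈ 0.3719 rad.

∠R ≈ 0.372 rad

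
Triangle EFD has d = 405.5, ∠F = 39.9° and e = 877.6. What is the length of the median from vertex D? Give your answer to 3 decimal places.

By the law of cosines, f² = d² + e² − 2·d·e·cos F = 3.8859e+05, so f ≈ 623.37.
Median from D: ½√(2·e² + 2·f² − d²) ≈ 733.68.

733.676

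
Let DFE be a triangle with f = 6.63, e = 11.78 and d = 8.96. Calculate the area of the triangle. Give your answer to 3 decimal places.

Semiperimeter s = (8.96 + 6.63 + 11.78)/2 = 13.685.
Heron's formula: area = √(13.685·4.725·7.055·1.905) ≈ 29.479.

area ≈ 29.479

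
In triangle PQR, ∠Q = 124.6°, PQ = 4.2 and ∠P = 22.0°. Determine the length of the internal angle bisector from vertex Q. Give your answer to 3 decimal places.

The third angle is ∠R = 180° − ∠P − ∠Q = 33.40°.
Law of sines: QR = PQ·sin P/sin R ≈ 2.8581.
Law of sines: RP = PQ·sin Q/sin R ≈ 6.2803.
The bisector from Q has length 2·PQ·QR·cos(∠Q/2)/(PQ+QR) ≈ 1.5812.

1.581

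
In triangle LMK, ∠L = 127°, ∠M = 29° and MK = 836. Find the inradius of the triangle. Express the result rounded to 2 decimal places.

r ≈ 97.53

The third angle is ∠K = 180° − ∠L − ∠M = 24.00°.
Law of sines: KL = MK·sin M/sin L ≈ 507.49.
Law of sines: LM = MK·sin K/sin L ≈ 425.77.
Area = ½·MK·KL·sin K ≈ 86282.
Semiperimeter s = (836+507.49+425.77)/2 = 884.63.
Inradius = area/s = 86282/884.63 ≈ 97.534.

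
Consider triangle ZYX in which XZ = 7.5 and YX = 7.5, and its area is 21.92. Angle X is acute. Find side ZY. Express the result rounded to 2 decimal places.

From area = ½·YX·XZ·sin X, we get sin X = 2·area/(YX·XZ) ≈ 0.77938.
Taking the acute solution, ∠X ≈ 51.20°.
Law of cosines then gives ZY ≈ 6.4817.

6.48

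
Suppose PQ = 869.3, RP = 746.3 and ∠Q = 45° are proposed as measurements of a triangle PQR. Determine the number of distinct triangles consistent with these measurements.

2

PQ·sin Q = 869.3·sin(45°) ≈ 614.7.
Since PQ sin Q < RP < PQ (614.7 < 746.3 < 869.3), two triangles exist.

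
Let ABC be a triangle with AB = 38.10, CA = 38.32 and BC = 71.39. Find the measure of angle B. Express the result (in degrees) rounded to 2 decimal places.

∠B ≈ 20.97°

By the law of cosines, cos B = (AB² + BC² − CA²) / (2·AB·BC) ≈ 0.93379, so ∠B ≈ 20.97°.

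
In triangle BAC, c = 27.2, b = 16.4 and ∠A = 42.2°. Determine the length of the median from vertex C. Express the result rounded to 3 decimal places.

m_C ≈ 11.111

By the law of cosines, a² = c² + b² − 2·c·b·cos A = 347.88, so a ≈ 18.652.
Median from C: ½√(2·b² + 2·a² − c²) ≈ 11.111.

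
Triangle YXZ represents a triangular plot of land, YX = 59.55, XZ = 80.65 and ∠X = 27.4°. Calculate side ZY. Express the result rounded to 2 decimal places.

39.02

By the law of cosines, ZY² = YX² + XZ² − 2·YX·XZ·cos X = 1522.8, so ZY ≈ 39.023.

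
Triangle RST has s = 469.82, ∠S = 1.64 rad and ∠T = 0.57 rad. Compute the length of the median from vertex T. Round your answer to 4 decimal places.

The third angle is ∠R = π − ∠S − ∠T = 0.932 rad.
Law of sines: r = s·sin R/sin S ≈ 377.97.
Law of sines: t = s·sin T/sin S ≈ 254.14.
Median from T: ½√(2·r² + 2·s² − t²) ≈ 407.

407.0000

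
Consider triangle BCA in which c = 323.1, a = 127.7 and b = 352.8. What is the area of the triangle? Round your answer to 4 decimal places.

Semiperimeter s = (352.8 + 323.1 + 127.7)/2 = 401.8.
Heron's formula: area = √(401.8·49·78.7·274.1) ≈ 20608.

20608.4292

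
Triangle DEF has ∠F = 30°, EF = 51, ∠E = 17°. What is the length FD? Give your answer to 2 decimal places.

20.39

The third angle is ∠D = 180° − ∠E − ∠F = 133.00°.
Law of sines: FD = EF·sin E/sin D ≈ 20.388.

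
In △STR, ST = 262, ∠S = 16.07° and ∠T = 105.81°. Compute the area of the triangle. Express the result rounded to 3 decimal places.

area ≈ 10765.180

The third angle is ∠R = 180° − ∠S − ∠T = 58.12°.
Law of sines: TR = ST·sin S/sin R ≈ 85.408.
Law of sines: RS = ST·sin T/sin R ≈ 296.87.
Area = ½·ST·TR·sin T ≈ 10765.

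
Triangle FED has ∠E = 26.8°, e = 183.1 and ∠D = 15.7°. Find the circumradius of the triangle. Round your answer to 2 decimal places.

The third angle is ∠F = 180° − ∠E − ∠D = 137.50°.
Law of sines: f = e·sin F/sin E ≈ 274.36.
Law of sines: d = e·sin D/sin E ≈ 109.89.
Circumradius = e/(2 sin E) ≈ 203.05.

203.05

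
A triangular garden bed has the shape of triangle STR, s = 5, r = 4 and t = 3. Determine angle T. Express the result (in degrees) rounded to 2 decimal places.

By the law of cosines, cos T = (r² + s² − t²) / (2·r·s) ≈ 0.80000, so ∠T ≈ 36.87°.

36.87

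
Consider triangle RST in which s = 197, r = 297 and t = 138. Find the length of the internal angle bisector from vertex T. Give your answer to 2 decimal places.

By the law of cosines, cos T = (r² + s² − t²) / (2·r·s) ≈ 0.92271, so ∠T ≈ 22.67°.
The bisector from T has length 2·r·s·cos(∠T/2)/(r+s) ≈ 232.26.

t_T ≈ 232.26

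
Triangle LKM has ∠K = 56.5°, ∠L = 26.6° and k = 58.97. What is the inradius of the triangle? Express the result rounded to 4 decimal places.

The third angle is ∠M = 180° − ∠L − ∠K = 96.90°.
Law of sines: l = k·sin L/sin K ≈ 31.664.
Law of sines: m = k·sin M/sin K ≈ 70.205.
Area = ½·k·l·sin M ≈ 926.86.
Semiperimeter s = (31.664+58.97+70.205)/2 = 80.42.
Inradius = area/s = 926.86/80.42 ≈ 11.525.

r ≈ 11.5253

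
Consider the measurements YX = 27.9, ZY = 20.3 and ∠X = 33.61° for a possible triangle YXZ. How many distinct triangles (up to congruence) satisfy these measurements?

2

YX·sin X = 27.9·sin(33.61°) ≈ 15.44.
Since YX sin X < ZY < YX (15.44 < 20.3 < 27.9), two triangles exist.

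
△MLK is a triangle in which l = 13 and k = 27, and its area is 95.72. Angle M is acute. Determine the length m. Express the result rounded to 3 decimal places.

From area = ½·l·k·sin M, we get sin M = 2·area/(l·k) ≈ 0.54541.
Taking the acute solution, ∠M ≈ 33.05°.
Law of cosines then gives m ≈ 17.596.

17.596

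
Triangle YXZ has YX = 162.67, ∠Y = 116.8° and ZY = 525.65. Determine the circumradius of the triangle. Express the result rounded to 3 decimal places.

R ≈ 345.256

By the law of cosines, XZ² = ZY² + YX² − 2·ZY·YX·cos Y = 3.7988e+05, so XZ ≈ 616.34.
Area = ½·ZY·YX·sin Y ≈ 38161.
Circumradius = XZ/(2 sin Y) ≈ 345.26.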